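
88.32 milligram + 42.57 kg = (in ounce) 1502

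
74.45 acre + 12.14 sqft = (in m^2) 3.013e+05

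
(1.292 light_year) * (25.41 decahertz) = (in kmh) 1.118e+19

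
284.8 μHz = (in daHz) 2.848e-05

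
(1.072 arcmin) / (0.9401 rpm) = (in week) 5.237e-09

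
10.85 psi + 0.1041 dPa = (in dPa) 7.481e+05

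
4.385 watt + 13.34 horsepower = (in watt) 9952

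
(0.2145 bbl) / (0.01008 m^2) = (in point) 9590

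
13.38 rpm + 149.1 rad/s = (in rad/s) 150.5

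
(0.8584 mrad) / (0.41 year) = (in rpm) 6.34e-10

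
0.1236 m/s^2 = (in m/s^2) 0.1236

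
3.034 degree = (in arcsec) 1.092e+04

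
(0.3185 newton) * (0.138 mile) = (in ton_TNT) 1.691e-08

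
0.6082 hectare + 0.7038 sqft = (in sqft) 6.547e+04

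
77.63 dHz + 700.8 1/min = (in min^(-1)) 1167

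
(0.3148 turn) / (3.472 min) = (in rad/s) 0.009495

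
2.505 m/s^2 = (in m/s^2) 2.505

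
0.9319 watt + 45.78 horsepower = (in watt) 3.414e+04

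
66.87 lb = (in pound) 66.87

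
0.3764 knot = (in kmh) 0.6971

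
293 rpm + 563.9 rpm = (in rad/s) 89.73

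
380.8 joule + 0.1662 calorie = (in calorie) 91.18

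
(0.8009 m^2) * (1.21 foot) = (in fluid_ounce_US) 9988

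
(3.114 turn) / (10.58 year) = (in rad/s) 5.864e-08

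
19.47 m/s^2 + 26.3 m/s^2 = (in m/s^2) 45.77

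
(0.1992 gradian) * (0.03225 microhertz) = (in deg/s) 5.782e-09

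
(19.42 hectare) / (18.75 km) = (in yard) 11.33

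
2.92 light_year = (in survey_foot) 9.063e+16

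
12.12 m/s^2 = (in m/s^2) 12.12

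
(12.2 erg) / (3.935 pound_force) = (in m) 6.97e-08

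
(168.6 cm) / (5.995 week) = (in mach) 1.366e-09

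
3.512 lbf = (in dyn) 1.562e+06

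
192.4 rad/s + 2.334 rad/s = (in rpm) 1860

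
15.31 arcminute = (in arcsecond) 918.6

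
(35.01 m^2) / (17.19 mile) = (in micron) 1266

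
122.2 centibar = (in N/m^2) 1.222e+05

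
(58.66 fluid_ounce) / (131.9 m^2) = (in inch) 0.0005178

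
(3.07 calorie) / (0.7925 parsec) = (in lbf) 1.181e-16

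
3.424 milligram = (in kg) 3.424e-06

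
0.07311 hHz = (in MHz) 7.311e-06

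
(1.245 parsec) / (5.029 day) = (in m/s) 8.841e+10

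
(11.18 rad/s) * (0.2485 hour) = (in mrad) 1e+07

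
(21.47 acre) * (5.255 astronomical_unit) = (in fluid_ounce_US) 2.31e+21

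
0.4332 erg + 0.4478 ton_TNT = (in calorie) 4.478e+08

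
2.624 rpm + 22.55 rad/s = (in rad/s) 22.82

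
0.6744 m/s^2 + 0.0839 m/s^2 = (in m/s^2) 0.7583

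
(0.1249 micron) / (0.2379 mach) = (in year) 4.889e-17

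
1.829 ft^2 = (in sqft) 1.829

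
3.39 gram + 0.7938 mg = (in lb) 0.007475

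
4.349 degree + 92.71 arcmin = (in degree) 5.894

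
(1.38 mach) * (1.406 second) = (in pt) 1.873e+06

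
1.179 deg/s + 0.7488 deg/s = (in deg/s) 1.928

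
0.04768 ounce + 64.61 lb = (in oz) 1034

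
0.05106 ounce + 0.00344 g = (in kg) 0.001451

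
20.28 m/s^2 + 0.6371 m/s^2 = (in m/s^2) 20.92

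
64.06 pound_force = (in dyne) 2.85e+07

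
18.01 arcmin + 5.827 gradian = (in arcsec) 1.996e+04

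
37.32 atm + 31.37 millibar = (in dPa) 3.785e+07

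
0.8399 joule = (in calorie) 0.2007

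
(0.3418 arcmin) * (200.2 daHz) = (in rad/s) 0.1991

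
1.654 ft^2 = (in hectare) 1.537e-05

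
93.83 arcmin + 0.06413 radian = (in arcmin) 314.3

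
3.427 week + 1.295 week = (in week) 4.722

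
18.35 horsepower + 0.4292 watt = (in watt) 1.368e+04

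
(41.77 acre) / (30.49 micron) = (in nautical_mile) 2.994e+06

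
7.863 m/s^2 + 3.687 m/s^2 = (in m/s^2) 11.55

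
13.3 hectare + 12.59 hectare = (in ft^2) 2.787e+06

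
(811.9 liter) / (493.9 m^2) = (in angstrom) 1.644e+07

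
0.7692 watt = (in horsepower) 0.001032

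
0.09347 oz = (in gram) 2.65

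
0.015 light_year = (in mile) 8.818e+10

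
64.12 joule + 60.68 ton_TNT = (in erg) 2.539e+18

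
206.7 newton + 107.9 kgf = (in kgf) 129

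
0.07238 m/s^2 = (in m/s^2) 0.07238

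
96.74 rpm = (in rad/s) 10.13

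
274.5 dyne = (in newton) 0.002745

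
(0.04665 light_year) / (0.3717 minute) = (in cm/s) 1.979e+15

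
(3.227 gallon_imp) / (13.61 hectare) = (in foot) 3.536e-07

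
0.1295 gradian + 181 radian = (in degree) 1.037e+04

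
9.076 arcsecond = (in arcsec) 9.076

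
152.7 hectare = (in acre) 377.3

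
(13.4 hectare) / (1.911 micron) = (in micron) 7.012e+16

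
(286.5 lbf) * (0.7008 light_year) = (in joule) 8.449e+18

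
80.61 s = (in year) 2.556e-06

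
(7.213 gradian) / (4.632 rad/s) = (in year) 7.756e-10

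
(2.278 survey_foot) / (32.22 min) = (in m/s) 0.0003592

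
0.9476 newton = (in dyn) 9.476e+04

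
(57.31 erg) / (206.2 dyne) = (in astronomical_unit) 1.858e-14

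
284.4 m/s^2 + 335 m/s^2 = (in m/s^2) 619.4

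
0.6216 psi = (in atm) 0.0423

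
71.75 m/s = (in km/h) 258.3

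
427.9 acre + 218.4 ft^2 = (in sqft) 1.864e+07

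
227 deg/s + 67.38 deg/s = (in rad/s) 5.138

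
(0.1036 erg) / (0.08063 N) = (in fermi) 1.285e+08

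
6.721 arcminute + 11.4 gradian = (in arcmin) 622.3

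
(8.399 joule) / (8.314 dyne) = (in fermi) 1.01e+20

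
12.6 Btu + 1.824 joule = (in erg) 1.33e+11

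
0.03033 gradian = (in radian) 0.0004764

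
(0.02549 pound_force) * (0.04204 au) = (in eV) 4.451e+27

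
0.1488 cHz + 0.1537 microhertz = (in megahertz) 1.488e-09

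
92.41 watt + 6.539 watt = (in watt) 98.95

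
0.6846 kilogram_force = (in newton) 6.714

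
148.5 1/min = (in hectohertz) 0.02475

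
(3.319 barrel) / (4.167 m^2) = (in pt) 359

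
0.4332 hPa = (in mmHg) 0.3249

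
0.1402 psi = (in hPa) 9.666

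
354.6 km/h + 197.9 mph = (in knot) 363.4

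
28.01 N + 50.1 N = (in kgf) 7.965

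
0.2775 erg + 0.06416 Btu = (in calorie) 16.18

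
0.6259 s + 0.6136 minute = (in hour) 0.0104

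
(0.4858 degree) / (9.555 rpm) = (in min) 0.0001412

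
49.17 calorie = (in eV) 1.284e+21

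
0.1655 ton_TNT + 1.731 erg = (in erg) 6.925e+15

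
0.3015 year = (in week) 15.72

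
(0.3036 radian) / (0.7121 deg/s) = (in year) 7.746e-07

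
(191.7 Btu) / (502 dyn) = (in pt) 1.142e+11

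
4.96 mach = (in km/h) 6080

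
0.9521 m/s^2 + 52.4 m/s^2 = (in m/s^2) 53.35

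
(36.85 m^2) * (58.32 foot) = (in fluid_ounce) 2.215e+07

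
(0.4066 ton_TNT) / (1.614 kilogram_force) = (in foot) 3.526e+08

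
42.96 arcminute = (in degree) 0.716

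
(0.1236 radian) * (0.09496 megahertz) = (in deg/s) 6.725e+05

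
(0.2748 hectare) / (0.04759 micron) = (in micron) 5.774e+16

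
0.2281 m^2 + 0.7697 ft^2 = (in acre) 7.403e-05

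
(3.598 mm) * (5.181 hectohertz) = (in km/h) 6.711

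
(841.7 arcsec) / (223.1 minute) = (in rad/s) 3.048e-07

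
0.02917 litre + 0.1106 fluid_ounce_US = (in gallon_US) 0.00857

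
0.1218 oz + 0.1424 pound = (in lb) 0.15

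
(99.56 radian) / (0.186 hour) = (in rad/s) 0.1487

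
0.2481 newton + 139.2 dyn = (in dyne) 2.495e+04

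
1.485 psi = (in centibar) 10.24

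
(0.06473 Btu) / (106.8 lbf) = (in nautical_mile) 7.762e-05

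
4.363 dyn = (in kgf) 4.449e-06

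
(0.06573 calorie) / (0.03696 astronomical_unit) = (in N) 4.974e-11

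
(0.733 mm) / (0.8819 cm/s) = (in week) 1.374e-07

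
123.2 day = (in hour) 2957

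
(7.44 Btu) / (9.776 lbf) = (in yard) 197.4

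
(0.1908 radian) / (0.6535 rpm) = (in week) 4.61e-06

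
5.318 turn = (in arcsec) 6.892e+06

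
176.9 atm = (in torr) 1.344e+05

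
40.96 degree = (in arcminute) 2458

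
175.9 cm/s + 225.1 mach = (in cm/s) 7.665e+06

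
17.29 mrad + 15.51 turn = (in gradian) 6205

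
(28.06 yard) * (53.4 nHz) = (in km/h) 4.933e-06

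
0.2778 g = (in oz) 0.009799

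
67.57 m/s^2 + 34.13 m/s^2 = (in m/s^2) 101.7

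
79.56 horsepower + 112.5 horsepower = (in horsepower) 192.1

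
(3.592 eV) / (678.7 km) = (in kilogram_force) 8.647e-26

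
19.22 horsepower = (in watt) 1.433e+04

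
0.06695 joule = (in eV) 4.179e+17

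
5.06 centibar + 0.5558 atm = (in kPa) 61.38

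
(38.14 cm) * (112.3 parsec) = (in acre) 3.266e+14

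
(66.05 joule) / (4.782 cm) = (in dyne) 1.381e+08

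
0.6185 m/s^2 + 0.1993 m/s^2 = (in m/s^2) 0.8178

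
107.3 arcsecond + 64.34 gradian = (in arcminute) 3476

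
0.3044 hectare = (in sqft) 3.277e+04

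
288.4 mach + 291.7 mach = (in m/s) 1.975e+05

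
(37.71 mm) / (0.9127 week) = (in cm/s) 6.832e-06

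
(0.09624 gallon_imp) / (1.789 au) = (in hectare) 1.635e-19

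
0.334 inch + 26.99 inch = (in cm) 69.4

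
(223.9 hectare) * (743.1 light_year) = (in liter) 1.574e+28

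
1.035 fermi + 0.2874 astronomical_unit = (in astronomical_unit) 0.2874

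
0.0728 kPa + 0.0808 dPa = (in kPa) 0.07281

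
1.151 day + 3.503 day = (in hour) 111.7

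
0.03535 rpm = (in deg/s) 0.2121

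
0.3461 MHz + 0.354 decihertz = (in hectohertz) 3461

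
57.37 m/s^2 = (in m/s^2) 57.37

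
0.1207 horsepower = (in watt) 90.01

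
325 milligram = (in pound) 0.0007165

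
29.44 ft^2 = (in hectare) 0.0002735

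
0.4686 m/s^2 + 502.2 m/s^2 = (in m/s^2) 502.7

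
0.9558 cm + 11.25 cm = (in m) 0.1221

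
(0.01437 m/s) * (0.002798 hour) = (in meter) 0.1447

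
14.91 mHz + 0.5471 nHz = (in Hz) 0.01491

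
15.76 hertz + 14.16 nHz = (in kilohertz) 0.01576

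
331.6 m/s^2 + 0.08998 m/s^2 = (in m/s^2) 331.7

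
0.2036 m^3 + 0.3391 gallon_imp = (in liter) 205.1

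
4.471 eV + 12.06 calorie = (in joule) 50.46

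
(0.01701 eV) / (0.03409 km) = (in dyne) 7.994e-18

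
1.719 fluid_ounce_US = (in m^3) 5.084e-05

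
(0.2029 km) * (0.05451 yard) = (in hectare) 0.001011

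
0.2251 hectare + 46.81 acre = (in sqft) 2.063e+06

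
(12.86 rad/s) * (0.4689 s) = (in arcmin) 2.073e+04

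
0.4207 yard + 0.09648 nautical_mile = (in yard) 195.8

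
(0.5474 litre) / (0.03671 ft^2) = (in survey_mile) 9.973e-05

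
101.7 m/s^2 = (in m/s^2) 101.7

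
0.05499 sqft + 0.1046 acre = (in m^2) 423.3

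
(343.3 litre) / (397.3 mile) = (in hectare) 5.369e-11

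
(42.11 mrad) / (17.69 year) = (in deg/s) 4.325e-09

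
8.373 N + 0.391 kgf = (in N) 12.21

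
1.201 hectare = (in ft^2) 1.293e+05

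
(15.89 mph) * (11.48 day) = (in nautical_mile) 3804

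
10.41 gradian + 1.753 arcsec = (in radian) 0.1635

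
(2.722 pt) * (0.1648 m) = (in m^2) 0.0001583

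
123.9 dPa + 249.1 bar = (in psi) 3613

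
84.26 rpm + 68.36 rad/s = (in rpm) 737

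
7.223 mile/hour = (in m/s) 3.229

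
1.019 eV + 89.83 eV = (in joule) 1.456e-17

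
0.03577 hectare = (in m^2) 357.7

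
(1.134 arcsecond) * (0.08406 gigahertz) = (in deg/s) 2.648e+04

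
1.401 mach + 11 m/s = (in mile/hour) 1092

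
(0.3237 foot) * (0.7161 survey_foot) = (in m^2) 0.02154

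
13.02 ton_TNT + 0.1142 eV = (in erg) 5.448e+17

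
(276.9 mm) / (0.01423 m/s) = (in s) 19.46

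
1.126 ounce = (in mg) 3.192e+04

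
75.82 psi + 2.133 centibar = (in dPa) 5.249e+06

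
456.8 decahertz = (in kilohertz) 4.568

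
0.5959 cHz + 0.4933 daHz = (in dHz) 49.39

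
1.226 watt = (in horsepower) 0.001644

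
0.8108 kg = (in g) 810.8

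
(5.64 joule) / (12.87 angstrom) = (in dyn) 4.382e+14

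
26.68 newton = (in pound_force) 5.998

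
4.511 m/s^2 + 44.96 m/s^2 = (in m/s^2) 49.47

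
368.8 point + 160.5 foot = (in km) 0.04905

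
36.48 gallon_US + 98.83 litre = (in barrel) 1.49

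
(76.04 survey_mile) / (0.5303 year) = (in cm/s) 0.7318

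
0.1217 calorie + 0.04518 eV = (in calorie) 0.1217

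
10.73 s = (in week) 1.774e-05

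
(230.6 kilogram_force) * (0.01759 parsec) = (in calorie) 2.934e+17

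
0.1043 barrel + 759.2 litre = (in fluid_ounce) 2.623e+04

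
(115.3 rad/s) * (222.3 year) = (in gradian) 5.146e+13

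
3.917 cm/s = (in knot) 0.07614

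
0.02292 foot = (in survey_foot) 0.02292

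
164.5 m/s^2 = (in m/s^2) 164.5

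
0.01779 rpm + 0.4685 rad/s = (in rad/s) 0.4704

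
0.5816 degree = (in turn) 0.001616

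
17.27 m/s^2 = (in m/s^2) 17.27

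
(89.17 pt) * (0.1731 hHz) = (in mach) 0.001599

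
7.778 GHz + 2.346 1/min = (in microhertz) 7.778e+15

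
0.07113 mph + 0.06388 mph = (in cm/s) 6.035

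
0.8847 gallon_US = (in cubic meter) 0.003349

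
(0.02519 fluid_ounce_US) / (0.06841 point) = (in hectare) 3.087e-06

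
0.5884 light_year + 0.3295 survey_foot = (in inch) 2.192e+17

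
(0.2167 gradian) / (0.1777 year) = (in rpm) 5.8e-09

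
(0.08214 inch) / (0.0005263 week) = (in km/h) 2.36e-05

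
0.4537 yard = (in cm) 41.49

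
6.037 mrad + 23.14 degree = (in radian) 0.4099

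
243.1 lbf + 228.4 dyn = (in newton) 1081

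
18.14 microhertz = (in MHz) 1.814e-11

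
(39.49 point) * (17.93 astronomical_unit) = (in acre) 9.234e+06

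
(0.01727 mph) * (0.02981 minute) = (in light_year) 1.46e-18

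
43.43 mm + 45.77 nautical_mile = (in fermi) 8.477e+19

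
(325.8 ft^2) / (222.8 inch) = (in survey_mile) 0.003323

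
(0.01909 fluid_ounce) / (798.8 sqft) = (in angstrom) 76.07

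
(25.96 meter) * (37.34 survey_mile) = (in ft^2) 1.679e+07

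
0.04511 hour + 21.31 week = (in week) 21.31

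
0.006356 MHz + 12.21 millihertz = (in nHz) 6.356e+12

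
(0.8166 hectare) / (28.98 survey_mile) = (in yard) 0.1915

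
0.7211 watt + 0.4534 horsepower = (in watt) 338.8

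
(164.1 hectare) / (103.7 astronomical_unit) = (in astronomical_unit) 7.071e-19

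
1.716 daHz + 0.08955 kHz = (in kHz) 0.1067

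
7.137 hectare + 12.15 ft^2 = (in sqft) 7.682e+05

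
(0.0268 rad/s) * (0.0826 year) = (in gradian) 4.444e+06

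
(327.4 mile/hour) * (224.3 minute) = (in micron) 1.97e+12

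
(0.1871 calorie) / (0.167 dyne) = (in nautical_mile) 253.1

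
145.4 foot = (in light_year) 4.684e-15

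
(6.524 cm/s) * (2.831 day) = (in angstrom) 1.596e+14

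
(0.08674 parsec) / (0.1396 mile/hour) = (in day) 4.964e+11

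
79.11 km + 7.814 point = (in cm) 7.911e+06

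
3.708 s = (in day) 4.292e-05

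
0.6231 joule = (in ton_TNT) 1.489e-10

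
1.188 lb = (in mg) 5.389e+05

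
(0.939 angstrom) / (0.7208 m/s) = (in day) 1.508e-15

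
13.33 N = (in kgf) 1.359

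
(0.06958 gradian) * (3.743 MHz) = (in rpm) 3.907e+04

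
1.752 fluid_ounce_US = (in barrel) 0.0003259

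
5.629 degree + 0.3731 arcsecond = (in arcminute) 337.7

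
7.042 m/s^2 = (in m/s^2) 7.042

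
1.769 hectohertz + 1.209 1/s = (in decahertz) 17.81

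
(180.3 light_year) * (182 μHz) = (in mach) 9.117e+11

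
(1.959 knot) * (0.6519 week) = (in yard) 4.345e+05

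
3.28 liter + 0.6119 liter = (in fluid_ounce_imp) 137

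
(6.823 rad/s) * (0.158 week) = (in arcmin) 2.241e+09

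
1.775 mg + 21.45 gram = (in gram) 21.45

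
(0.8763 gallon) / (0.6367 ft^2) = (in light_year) 5.928e-18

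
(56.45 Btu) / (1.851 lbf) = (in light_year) 7.646e-13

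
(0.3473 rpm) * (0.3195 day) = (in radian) 1004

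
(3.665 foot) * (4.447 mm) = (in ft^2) 0.05347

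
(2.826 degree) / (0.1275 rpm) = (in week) 6.108e-06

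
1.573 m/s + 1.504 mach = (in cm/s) 5.137e+04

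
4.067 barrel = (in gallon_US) 170.8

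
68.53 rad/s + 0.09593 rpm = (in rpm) 654.5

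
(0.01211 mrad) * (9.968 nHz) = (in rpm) 1.153e-12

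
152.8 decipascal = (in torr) 0.1146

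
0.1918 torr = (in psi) 0.003709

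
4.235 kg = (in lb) 9.337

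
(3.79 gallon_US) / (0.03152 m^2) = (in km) 0.0004552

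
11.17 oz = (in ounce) 11.17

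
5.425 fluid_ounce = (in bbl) 0.001009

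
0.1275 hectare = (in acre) 0.3151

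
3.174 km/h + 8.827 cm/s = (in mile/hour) 2.17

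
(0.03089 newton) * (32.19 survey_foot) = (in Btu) 0.0002873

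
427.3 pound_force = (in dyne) 1.901e+08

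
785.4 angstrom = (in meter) 7.854e-08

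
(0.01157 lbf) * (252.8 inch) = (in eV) 2.063e+18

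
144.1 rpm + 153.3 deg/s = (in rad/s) 17.77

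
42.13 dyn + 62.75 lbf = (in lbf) 62.75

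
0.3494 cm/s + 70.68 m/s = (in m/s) 70.68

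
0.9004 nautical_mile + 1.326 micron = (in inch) 6.565e+04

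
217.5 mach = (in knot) 1.44e+05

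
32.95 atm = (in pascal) 3.339e+06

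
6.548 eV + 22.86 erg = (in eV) 1.427e+13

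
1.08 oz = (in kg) 0.03062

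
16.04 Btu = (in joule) 1.692e+04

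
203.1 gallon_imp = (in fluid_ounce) 3.122e+04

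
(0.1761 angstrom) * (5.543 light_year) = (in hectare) 92.35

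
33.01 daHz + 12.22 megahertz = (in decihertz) 1.222e+08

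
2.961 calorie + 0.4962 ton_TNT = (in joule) 2.076e+09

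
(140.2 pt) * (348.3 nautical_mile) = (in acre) 7.884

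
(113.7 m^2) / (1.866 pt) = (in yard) 1.889e+05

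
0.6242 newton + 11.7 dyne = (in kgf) 0.06366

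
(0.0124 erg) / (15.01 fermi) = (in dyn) 8.261e+09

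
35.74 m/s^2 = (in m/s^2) 35.74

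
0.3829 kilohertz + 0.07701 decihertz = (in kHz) 0.3829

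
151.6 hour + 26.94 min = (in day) 6.335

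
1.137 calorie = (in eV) 2.969e+19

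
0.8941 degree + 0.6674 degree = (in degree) 1.562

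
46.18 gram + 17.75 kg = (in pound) 39.23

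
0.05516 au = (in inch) 3.249e+11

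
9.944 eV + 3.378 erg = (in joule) 3.378e-07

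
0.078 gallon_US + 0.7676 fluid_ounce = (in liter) 0.318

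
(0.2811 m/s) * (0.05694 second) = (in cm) 1.601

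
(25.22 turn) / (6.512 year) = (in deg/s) 4.421e-05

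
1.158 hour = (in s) 4169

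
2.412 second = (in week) 3.988e-06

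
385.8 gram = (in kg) 0.3858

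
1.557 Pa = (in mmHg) 0.01168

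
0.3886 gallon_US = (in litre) 1.471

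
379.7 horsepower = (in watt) 2.831e+05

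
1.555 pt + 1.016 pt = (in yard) 0.0009919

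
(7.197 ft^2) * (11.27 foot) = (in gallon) 606.7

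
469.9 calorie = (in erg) 1.966e+10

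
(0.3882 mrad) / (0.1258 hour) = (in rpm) 8.185e-06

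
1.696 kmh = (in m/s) 0.4711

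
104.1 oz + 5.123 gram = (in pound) 6.518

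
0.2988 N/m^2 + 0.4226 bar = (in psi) 6.129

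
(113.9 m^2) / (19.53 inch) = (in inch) 9040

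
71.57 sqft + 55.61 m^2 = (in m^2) 62.26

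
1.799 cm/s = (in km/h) 0.06476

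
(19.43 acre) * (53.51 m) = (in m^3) 4.208e+06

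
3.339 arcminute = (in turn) 0.0001546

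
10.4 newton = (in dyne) 1.04e+06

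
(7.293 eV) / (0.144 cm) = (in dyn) 8.114e-11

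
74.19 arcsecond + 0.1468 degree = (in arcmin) 10.04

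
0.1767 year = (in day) 64.5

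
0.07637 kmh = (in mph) 0.04745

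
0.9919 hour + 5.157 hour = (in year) 0.0007019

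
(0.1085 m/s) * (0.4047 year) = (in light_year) 1.464e-10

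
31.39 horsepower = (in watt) 2.341e+04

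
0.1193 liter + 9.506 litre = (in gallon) 2.543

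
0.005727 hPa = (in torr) 0.004296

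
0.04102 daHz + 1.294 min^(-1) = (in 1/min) 25.91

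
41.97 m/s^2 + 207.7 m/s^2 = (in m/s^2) 249.7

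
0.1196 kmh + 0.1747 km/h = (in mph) 0.1829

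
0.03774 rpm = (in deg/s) 0.2264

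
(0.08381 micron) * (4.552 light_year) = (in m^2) 3.609e+09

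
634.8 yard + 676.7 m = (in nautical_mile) 0.6788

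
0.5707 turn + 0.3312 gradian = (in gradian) 228.6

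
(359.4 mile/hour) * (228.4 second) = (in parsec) 1.189e-12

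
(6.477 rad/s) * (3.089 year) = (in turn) 1.004e+08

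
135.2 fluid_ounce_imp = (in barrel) 0.02416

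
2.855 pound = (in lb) 2.855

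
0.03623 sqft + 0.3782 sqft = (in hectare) 3.85e-06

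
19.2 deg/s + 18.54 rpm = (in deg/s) 130.4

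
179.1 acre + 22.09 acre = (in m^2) 8.142e+05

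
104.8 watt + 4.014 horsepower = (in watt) 3098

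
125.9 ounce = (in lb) 7.869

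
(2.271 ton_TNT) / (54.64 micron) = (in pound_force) 3.909e+13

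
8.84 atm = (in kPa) 895.7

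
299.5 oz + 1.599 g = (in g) 8492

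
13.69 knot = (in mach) 0.02068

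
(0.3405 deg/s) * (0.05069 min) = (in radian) 0.01807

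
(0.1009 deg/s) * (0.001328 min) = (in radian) 0.0001403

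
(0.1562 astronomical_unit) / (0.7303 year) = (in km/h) 3653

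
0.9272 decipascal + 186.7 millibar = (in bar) 0.1867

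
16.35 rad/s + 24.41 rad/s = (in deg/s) 2335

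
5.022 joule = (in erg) 5.022e+07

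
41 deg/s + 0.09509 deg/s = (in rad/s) 0.7172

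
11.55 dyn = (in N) 0.0001155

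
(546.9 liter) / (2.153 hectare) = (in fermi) 2.54e+10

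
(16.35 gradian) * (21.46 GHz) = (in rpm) 5.263e+10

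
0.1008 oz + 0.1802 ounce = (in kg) 0.007966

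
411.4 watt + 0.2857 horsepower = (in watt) 624.4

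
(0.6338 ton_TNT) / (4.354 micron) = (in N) 6.091e+14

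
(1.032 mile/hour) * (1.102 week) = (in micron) 3.075e+11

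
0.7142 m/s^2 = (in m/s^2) 0.7142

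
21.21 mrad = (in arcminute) 72.91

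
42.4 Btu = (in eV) 2.792e+23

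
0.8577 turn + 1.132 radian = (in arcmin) 2.242e+04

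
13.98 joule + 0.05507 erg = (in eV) 8.726e+19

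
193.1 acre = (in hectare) 78.14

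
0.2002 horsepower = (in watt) 149.3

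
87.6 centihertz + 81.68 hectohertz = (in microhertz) 8.169e+09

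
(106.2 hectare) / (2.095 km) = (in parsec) 1.643e-14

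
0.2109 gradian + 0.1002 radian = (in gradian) 6.59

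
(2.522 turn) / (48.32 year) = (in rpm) 9.93e-08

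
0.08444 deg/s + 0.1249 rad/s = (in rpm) 1.207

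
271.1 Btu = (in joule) 2.86e+05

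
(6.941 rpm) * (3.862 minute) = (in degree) 9650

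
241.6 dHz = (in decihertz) 241.6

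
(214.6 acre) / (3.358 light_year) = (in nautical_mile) 1.476e-14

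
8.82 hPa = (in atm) 0.008705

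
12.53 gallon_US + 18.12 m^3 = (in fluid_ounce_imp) 6.394e+05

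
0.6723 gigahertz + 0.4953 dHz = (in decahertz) 6.723e+07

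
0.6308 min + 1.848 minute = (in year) 4.716e-06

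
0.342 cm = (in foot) 0.01122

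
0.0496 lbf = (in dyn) 2.206e+04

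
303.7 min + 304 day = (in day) 304.2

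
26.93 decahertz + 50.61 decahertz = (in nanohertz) 7.754e+11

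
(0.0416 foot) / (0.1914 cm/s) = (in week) 1.095e-05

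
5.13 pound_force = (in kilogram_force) 2.327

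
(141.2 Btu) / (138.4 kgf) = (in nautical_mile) 0.05927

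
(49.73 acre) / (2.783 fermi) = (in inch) 2.847e+21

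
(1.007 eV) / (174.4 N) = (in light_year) 9.778e-38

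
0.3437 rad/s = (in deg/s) 19.69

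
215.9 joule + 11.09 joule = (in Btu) 0.2151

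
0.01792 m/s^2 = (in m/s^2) 0.01792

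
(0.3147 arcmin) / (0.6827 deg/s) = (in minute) 0.000128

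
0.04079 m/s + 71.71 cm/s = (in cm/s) 75.79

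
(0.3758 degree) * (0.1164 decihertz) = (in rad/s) 7.635e-05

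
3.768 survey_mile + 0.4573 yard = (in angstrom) 6.064e+13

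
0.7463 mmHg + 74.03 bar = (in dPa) 7.403e+07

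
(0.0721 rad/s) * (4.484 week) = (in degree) 1.12e+07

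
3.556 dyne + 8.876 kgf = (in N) 87.04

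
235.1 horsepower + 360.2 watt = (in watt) 1.757e+05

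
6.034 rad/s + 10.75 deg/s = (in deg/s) 356.5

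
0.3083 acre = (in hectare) 0.1248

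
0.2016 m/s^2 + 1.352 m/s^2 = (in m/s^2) 1.554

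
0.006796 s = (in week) 1.124e-08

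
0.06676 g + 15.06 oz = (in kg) 0.427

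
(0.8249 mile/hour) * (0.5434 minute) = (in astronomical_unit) 8.037e-11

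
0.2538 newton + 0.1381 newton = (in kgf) 0.03996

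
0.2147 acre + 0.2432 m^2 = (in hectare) 0.08691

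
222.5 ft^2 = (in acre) 0.005108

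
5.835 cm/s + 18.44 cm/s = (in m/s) 0.2428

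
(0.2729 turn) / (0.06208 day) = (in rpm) 0.003053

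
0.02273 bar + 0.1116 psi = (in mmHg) 22.82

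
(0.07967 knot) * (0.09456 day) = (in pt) 9.492e+05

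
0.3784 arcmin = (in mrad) 0.1101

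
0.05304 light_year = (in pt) 1.422e+18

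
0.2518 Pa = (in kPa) 0.0002518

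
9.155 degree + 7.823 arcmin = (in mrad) 162.1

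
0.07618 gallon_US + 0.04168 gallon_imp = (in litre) 0.4779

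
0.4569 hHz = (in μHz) 4.569e+07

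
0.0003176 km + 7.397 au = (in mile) 6.876e+08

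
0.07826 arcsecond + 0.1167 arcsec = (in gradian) 6.017e-05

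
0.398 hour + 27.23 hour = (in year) 0.003154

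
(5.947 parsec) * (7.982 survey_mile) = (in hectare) 2.357e+17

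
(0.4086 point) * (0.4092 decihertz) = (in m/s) 5.898e-06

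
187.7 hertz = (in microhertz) 1.877e+08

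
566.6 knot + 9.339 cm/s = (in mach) 0.8563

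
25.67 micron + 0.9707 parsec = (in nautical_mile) 1.617e+13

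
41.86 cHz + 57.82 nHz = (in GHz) 4.186e-10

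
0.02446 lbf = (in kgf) 0.01109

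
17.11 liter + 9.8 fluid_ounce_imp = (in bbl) 0.1094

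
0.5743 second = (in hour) 0.0001595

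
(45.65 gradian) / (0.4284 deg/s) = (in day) 0.00111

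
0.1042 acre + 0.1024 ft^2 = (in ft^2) 4539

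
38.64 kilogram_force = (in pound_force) 85.19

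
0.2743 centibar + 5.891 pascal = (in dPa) 2802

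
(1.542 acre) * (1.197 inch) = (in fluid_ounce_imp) 6.677e+06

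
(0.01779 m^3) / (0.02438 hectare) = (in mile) 4.534e-08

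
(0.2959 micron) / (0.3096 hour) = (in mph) 5.939e-10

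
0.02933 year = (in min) 1.542e+04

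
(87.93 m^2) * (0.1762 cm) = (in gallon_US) 40.93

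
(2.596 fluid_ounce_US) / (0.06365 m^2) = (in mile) 7.495e-07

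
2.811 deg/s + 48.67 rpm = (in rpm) 49.14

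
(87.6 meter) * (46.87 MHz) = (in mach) 1.206e+07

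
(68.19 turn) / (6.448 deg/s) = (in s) 3807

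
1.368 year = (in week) 71.33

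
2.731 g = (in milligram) 2731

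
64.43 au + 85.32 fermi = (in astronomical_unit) 64.43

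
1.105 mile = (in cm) 1.778e+05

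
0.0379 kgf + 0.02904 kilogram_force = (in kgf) 0.06694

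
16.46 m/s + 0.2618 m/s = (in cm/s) 1672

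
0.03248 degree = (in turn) 9.022e-05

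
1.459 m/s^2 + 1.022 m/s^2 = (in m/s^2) 2.481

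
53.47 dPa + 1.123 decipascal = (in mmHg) 0.04095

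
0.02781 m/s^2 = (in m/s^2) 0.02781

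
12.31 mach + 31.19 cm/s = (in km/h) 1.509e+04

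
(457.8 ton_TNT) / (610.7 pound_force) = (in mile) 4.381e+05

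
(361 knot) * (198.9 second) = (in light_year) 3.904e-12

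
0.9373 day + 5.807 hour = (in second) 1.019e+05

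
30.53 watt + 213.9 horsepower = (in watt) 1.595e+05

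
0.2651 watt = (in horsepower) 0.0003555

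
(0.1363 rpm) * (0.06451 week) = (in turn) 88.63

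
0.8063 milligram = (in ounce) 2.844e-05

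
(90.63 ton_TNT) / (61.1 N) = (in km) 6.206e+06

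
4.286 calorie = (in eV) 1.119e+20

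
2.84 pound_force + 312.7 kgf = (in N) 3079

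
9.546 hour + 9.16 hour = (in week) 0.1113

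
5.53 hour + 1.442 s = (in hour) 5.53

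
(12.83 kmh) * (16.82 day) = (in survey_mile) 3218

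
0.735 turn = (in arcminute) 1.588e+04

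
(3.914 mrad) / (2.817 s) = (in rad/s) 0.001389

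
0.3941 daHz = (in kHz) 0.003941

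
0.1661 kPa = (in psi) 0.02409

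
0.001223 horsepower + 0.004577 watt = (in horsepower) 0.001229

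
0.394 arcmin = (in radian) 0.0001146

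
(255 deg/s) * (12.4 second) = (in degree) 3162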